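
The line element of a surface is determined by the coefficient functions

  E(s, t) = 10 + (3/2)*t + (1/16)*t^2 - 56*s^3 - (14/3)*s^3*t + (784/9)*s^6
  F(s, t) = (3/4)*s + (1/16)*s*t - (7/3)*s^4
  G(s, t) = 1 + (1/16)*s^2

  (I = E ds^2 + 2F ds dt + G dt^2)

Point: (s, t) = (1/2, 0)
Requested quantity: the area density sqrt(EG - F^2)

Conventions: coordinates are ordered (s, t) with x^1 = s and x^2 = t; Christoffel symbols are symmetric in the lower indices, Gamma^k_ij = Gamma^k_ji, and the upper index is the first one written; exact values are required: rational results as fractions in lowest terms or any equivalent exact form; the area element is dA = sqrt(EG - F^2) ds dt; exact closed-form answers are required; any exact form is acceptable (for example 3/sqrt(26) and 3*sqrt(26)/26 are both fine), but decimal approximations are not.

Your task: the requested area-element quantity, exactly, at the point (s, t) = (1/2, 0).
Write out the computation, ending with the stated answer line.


E = 157/36, F = 11/48, G = 65/64; EG - F^2 = 2521/576

Answer: sqrt(EG - F^2) = sqrt(2521)/24


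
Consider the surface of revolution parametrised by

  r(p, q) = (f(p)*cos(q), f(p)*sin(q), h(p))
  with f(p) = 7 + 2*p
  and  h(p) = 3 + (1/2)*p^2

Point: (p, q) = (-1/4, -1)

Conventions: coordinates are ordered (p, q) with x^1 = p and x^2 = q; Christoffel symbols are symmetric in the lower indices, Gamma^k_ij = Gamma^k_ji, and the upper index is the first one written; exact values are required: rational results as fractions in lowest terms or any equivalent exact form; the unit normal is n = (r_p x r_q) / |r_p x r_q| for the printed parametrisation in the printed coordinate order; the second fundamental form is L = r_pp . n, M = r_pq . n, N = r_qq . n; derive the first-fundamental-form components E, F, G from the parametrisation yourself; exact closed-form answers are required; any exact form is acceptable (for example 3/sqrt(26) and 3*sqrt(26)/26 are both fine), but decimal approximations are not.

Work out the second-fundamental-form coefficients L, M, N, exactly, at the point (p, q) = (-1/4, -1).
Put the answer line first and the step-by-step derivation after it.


Answer: L = 8*sqrt(65)/65, M = 0, N = -sqrt(65)/10

f = 13/2, f' = 2, f'' = 0, h' = -1/4, h'' = 1
E = 65/16, F = 0, G = 169/4; answer radicand W^2 = 65/16
unnormalised second-form numerators: l = 2, m = 0, n = -13/8; L = l/sqrt(65/16), and similarly M = m/sqrt(W^2), N = n/sqrt(W^2)


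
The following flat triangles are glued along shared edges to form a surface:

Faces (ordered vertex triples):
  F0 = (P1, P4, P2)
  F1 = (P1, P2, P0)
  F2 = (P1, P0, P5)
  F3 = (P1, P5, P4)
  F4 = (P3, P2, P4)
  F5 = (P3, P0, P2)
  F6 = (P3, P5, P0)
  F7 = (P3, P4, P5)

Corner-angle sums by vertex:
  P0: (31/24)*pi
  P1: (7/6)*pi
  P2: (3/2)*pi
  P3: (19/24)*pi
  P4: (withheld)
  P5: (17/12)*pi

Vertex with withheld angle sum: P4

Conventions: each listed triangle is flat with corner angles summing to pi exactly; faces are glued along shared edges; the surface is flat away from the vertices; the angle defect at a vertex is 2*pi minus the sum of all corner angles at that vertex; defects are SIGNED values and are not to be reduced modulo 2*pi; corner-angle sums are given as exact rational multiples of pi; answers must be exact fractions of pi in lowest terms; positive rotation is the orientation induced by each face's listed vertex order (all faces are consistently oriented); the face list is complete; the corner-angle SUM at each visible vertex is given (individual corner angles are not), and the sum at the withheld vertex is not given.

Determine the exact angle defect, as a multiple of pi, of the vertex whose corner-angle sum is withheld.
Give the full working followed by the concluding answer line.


V = 6, E = 12, F = 8; chi = V - E + F = 2
Gauss-Bonnet: total defect = 2*pi*chi = 4*pi; visible defects sum to (23/6)*pi

Answer: defect(P4) = pi/6


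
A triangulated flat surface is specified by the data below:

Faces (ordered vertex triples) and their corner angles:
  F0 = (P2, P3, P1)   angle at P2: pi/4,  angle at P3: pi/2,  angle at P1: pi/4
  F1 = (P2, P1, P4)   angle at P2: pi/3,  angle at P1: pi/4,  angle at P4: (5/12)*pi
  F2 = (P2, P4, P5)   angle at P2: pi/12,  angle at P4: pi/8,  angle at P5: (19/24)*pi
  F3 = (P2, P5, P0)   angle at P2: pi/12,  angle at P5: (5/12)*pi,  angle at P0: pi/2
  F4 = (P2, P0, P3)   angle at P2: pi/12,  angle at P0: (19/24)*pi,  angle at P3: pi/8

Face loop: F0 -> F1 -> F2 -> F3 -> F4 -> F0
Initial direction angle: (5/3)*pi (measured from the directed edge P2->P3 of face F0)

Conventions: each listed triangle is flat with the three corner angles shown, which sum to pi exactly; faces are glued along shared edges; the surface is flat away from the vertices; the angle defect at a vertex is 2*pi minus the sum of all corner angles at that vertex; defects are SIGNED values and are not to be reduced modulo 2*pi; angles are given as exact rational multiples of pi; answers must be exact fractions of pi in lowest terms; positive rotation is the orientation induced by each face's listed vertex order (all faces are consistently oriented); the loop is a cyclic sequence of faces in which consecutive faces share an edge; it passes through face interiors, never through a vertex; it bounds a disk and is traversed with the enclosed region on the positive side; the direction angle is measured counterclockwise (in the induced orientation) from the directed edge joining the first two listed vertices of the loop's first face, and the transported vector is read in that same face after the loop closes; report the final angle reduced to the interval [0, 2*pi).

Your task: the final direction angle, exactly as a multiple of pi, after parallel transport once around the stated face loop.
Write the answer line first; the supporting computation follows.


Answer: final direction angle = (5/6)*pi

enclosed vertex P2: corner angles sum to (5/6)*pi, defect = 2*pi - (5/6)*pi = (7/6)*pi
holonomy = initial angle + sum of enclosed defects (mod 2*pi), positive in the induced orientation
final angle = (5/3)*pi + (7/6)*pi = (5/6)*pi (mod 2*pi)


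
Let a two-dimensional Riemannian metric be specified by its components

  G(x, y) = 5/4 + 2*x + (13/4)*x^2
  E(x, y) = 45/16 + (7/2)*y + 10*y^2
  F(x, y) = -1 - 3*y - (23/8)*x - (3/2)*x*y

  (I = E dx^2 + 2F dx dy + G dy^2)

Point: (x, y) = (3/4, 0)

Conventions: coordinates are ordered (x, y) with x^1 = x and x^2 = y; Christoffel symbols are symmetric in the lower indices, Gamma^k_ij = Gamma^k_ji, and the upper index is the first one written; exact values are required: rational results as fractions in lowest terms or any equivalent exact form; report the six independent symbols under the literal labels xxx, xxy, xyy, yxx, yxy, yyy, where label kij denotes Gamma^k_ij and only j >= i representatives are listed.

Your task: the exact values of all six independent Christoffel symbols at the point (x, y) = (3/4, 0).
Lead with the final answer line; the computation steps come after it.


Answer: Gamma_xxx = -3737/746, Gamma_xxy = 9657/1492, Gamma_xyy = -35453/2984, Gamma_yxx = -1665/373, Gamma_yxy = 3889/746, Gamma_yyy = -12221/1492

E = 45/16, F = -101/32, G = 293/64 at the point
E_x = 0, E_y = 7/2, F_x = -23/8, F_y = -33/8, G_x = 55/8, G_y = 0
EG - F^2 = 373/128;  g^inv = (128/373) * [[293/64, 101/32], [101/32, 45/16]]
first-kind symbols [ij,l] = (1/2)(d_i g_jl + d_j g_il - d_l g_ij): [xx,x] = E_x/2 = 0, [xx,y] = F_x - E_y/2 = -37/8, [xy,x] = E_y/2 = 7/4, [xy,y] = G_x/2 = 55/16, [yy,x] = F_y - G_x/2 = -121/16, [yy,y] = G_y/2 = 0
Gamma^x_ij = (G*[ij,x] - F*[ij,y])/(EG - F^2), Gamma^y_ij = (E*[ij,y] - F*[ij,x])/(EG - F^2)


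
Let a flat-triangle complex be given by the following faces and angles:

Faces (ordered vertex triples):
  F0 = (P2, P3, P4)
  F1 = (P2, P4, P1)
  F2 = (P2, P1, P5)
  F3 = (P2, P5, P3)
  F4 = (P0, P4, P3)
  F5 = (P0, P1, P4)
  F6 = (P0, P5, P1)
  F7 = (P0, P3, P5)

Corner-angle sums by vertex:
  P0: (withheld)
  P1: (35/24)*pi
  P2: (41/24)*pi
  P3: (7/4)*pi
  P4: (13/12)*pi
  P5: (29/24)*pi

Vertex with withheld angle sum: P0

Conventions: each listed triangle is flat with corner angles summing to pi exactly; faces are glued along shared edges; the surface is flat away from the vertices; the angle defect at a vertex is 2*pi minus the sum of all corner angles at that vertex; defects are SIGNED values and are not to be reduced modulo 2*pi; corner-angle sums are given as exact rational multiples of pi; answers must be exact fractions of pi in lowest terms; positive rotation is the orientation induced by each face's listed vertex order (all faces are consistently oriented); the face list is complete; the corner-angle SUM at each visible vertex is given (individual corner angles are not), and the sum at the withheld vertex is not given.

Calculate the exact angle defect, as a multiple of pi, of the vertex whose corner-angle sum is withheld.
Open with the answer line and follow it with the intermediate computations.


Answer: defect(P0) = (29/24)*pi

V = 6, E = 12, F = 8; chi = V - E + F = 2
Gauss-Bonnet: total defect = 2*pi*chi = 4*pi; visible defects sum to (67/24)*pi


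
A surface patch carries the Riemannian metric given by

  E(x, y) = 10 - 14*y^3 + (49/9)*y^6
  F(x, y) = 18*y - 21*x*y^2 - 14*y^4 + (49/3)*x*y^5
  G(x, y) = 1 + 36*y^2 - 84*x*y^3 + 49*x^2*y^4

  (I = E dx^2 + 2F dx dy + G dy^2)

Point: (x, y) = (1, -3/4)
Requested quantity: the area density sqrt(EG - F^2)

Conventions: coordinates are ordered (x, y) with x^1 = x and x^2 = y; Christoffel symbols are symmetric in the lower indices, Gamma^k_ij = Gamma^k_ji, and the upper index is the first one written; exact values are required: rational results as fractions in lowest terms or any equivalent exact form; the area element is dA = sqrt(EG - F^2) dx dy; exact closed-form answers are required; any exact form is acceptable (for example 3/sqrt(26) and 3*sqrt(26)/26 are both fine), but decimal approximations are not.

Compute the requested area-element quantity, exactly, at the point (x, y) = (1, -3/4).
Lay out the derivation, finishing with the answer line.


E = 69121/4096, F = -34425/1024, G = 18481/256; EG - F^2 = 360721/4096

Answer: sqrt(EG - F^2) = sqrt(360721)/64


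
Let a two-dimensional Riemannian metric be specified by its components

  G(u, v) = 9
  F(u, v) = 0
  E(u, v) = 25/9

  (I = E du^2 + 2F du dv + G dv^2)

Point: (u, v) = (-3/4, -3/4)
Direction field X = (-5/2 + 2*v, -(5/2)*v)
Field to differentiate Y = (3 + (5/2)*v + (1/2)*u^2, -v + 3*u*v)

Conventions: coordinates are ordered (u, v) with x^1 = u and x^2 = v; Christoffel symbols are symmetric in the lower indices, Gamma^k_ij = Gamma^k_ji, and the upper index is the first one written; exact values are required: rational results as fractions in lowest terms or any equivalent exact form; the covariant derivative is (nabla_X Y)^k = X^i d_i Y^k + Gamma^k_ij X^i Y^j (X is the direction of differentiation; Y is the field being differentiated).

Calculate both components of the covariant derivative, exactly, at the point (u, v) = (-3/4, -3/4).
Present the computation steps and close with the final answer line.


E = 25/9, F = 0, G = 9 at the point
E_u = 0, E_v = 0, F_u = 0, F_v = 0, G_u = 0, G_v = 0
EG - F^2 = 25;  g^inv = (1/25) * [[9, 0], [0, 25/9]]
first-kind symbols [ij,l] = (1/2)(d_i g_jl + d_j g_il - d_l g_ij): [uu,u] = E_u/2 = 0, [uu,v] = F_u - E_v/2 = 0, [uv,u] = E_v/2 = 0, [uv,v] = G_u/2 = 0, [vv,u] = F_v - G_u/2 = 0, [vv,v] = G_v/2 = 0
Gamma^u_ij = (G*[ij,u] - F*[ij,v])/(EG - F^2), Gamma^v_ij = (E*[ij,v] - F*[ij,u])/(EG - F^2)
Gamma_uuu = 0, Gamma_uuv = 0, Gamma_uvv = 0, Gamma_vuu = 0, Gamma_vuv = 0, Gamma_vvv = 0
X = (-4, 15/8), Y = (45/32, 39/16) at the point

Answer: (nabla_X Y)^u = 123/16, (nabla_X Y)^v = 93/32


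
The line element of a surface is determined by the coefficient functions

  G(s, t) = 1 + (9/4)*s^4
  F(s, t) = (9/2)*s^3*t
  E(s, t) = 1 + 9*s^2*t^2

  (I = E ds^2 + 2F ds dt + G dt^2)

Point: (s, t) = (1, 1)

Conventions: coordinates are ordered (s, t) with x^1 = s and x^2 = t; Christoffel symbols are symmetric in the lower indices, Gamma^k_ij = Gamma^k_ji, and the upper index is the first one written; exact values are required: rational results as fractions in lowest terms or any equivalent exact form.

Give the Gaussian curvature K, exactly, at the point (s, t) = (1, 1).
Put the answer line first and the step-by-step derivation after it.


Answer: K = -144/2401

E = 10, F = 9/2, G = 13/4, EG - F^2 = 49/4 at the point
E_s = 18, E_t = 18, F_s = 27/2, F_t = 9/2, G_s = 9, G_t = 0
E_tt = 18, F_st = 27/2, G_ss = 27
Compute both Brioschi determinants and normalise by (EG - F^2)^2.
M1 = [[-E_tt/2 + F_st - G_ss/2, E_s/2, F_s - E_t/2], [F_t - G_s/2, E, F], [G_t/2, F, G]] = [[-9, 9, 9/2], [0, 10, 9/2], [0, 9/2, 13/4]]; det M1 = -441/4
M2 = [[0, E_t/2, G_s/2], [E_t/2, E, F], [G_s/2, F, G]] = [[0, 9, 9/2], [9, 10, 9/2], [9/2, 9/2, 13/4]]; det M2 = -405/4
det M1 - det M2 = -9; K = -9 / (49/4)^2 = -144/2401


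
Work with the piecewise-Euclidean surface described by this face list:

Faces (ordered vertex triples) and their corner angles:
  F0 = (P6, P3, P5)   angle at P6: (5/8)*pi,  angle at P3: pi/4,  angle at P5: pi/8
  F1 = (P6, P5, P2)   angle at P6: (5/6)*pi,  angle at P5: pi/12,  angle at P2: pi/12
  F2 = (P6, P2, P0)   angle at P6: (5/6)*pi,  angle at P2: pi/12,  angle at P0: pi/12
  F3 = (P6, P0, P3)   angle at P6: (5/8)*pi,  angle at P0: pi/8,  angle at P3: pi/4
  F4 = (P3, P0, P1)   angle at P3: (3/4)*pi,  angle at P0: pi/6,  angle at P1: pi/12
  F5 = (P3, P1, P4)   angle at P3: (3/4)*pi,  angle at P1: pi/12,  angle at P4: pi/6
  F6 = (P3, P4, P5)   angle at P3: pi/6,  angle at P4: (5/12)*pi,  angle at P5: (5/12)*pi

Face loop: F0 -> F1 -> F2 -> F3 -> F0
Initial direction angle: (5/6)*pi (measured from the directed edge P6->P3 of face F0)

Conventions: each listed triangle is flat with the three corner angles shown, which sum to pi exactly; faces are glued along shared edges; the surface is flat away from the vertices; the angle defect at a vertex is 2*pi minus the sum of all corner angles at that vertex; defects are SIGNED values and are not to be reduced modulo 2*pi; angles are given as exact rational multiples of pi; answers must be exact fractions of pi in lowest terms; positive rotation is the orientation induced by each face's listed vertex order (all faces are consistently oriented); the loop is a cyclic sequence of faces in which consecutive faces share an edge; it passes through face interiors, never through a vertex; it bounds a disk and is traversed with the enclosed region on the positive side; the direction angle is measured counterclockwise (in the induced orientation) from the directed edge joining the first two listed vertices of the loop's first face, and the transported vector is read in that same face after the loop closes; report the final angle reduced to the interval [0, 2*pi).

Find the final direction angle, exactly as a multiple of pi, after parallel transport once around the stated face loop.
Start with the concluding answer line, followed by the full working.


Answer: final direction angle = (23/12)*pi

enclosed vertex P6: corner angles sum to (35/12)*pi, defect = 2*pi - (35/12)*pi = (-11/12)*pi
the rotation equals the total enclosed defect, so the final angle is initial + defects (mod 2*pi)
final angle = (5/6)*pi - (11/12)*pi = (23/12)*pi (mod 2*pi)


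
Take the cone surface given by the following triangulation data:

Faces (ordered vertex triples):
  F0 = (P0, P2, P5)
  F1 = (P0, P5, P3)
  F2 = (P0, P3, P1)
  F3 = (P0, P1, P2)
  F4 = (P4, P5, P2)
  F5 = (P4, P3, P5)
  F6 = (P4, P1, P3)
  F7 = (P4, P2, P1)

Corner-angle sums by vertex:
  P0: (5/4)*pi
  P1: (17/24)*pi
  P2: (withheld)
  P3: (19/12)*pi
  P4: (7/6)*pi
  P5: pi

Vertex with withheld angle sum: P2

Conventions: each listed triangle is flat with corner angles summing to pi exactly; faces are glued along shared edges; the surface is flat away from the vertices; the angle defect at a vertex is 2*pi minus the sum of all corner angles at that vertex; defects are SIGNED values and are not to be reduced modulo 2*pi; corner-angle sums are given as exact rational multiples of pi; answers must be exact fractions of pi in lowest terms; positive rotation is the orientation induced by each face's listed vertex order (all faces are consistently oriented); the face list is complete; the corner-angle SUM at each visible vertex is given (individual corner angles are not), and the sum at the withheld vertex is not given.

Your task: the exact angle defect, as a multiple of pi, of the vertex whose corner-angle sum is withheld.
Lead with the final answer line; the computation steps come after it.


Answer: defect(P2) = (-7/24)*pi

V = 6, E = 12, F = 8; chi = V - E + F = 2
Gauss-Bonnet: total defect = 2*pi*chi = 4*pi; visible defects sum to (103/24)*pi


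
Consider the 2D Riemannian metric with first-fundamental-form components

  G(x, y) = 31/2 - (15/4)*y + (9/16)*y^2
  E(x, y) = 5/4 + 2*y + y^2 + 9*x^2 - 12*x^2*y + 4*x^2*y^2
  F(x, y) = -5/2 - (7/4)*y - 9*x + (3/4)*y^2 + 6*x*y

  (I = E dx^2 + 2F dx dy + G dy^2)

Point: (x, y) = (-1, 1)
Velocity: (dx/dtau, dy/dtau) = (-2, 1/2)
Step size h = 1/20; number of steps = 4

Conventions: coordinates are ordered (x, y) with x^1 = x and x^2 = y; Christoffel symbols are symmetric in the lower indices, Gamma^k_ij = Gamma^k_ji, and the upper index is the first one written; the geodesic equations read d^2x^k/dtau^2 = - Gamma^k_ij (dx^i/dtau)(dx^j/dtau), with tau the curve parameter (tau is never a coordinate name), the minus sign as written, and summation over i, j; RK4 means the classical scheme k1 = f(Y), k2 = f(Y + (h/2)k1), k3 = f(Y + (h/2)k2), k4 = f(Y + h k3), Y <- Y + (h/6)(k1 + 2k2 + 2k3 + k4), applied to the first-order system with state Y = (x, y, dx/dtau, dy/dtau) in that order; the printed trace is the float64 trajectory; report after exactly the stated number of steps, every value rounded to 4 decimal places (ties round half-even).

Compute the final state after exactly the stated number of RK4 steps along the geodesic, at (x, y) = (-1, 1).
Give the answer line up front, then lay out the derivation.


Answer: x = -1.3802, y = 1.1164, dx/dtau = -1.8153, dy/dtau = 0.6449

f(Y) = (dx/dtau, dy/dtau, -Gamma^x_ij Y'^i Y'^j, -Gamma^y_ij Y'^i Y'^j) with the Gammas evaluated at the stage position; h = 0.050000; intermediate values shown to 6 dp
step 0: x = -1.0000, y = 1.0000, dx/dtau = -2.0000, dy/dtau = 0.5000
step 1:
  k1: at (x, y) = (-1.000000, 1.000000), (dx/dtau, dy/dtau) = (-2.000000, 0.500000); Gamma_xxx = -0.214511, Gamma_xxy = 0.000000, Gamma_xyy = -1.205290, Gamma_yxx = -0.252366, Gamma_yxy = 0.000000, Gamma_yyy = -0.155545; k1 = (-2.000000, 0.500000, 1.159367, 1.048350)
  k2: at (x, y) = (-1.050000, 1.012500), (dx/dtau, dy/dtau) = (-1.971016, 0.526209); Gamma_xxx = -0.205543, Gamma_xxy = -0.025759, Gamma_xyy = -1.233284, Gamma_yxx = -0.234236, Gamma_yxy = -0.000906, Gamma_yyy = -0.149673; k2 = (-1.971016, 0.526209, 1.086573, 0.949551)
  k3: at (x, y) = (-1.049275, 1.013155), (dx/dtau, dy/dtau) = (-1.972836, 0.523739); Gamma_xxx = -0.205283, Gamma_xxy = -0.024549, Gamma_xyy = -1.232890, Gamma_yxx = -0.234577, Gamma_yxy = -0.000876, Gamma_yyy = -0.150292; k3 = (-1.972836, 0.523739, 1.086434, 0.952406)
  k4: at (x, y) = (-1.098642, 1.026187), (dx/dtau, dy/dtau) = (-1.945678, 0.547620); Gamma_xxx = -0.196646, Gamma_xxy = -0.048165, Gamma_xyy = -1.260858, Gamma_yxx = -0.216980, Gamma_yxy = -0.001506, Gamma_yyy = -0.145403; k4 = (-1.945678, 0.547620, 1.019911, 0.861809)
  Y <- Y + (h/6)(k1 + 2k2 + 2k3 + k4): x = -1.0986, y = 1.0262, dx/dtau = -1.9456, dy/dtau = 0.5476
step 2:
  k1: at (x, y) = (-1.098612, 1.026229), (dx/dtau, dy/dtau) = (-1.945623, 0.547617); Gamma_xxx = -0.196627, Gamma_xxy = -0.048097, Gamma_xyy = -1.260845, Gamma_yxx = -0.216997, Gamma_yxy = -0.001505, Gamma_yyy = -0.145440; k1 = (-1.945623, 0.547617, 1.019939, 0.861839)
  k2: at (x, y) = (-1.147252, 1.039920), (dx/dtau, dy/dtau) = (-1.920124, 0.569163); Gamma_xxx = -0.188168, Gamma_xxy = -0.069304, Gamma_xyy = -1.288906, Gamma_yxx = -0.200065, Gamma_yxy = -0.001940, Gamma_yyy = -0.141754; k2 = (-1.920124, 0.569163, 0.959811, 0.779294)
  k3: at (x, y) = (-1.146615, 1.040458), (dx/dtau, dy/dtau) = (-1.921627, 0.567100); Gamma_xxx = -0.187938, Gamma_xxy = -0.068229, Gamma_xyy = -1.288630, Gamma_yxx = -0.200399, Gamma_yxy = -0.001942, Gamma_yyy = -0.142325; k3 = (-1.921627, 0.567100, 0.959710, 0.781543)
  k4: at (x, y) = (-1.194693, 1.054584), (dx/dtau, dy/dtau) = (-1.897637, 0.586694); Gamma_xxx = -0.179650, Gamma_xxy = -0.087276, Gamma_xyy = -1.317066, Gamma_yxx = -0.184158, Gamma_yxy = -0.002285, Gamma_yyy = -0.139794; k4 = (-1.897637, 0.586694, 0.905938, 0.706188)
  Y <- Y + (h/6)(k1 + 2k2 + 2k3 + k4): x = -1.1947, y = 1.0546, dx/dtau = -1.8976, dy/dtau = 0.5867
step 3:
  k1: at (x, y) = (-1.194668, 1.054620), (dx/dtau, dy/dtau) = (-1.897582, 0.586698); Gamma_xxx = -0.179634, Gamma_xxy = -0.087216, Gamma_xyy = -1.317059, Gamma_yxx = -0.184174, Gamma_yxy = -0.002285, Gamma_yyy = -0.139828; k1 = (-1.897582, 0.586698, 0.905983, 0.706220)
  k2: at (x, y) = (-1.242107, 1.069287), (dx/dtau, dy/dtau) = (-1.874932, 0.604354); Gamma_xxx = -0.171394, Gamma_xxy = -0.103856, Gamma_xyy = -1.345972, Gamma_yxx = -0.168755, Gamma_yxy = -0.002600, Gamma_yyy = -0.138659; k2 = (-1.874932, 0.604354, 0.858759, 0.637988)
  k3: at (x, y) = (-1.241541, 1.069728), (dx/dtau, dy/dtau) = (-1.876113, 0.602648); Gamma_xxx = -0.171196, Gamma_xxy = -0.102904, Gamma_xyy = -1.345773, Gamma_yxx = -0.169076, Gamma_yxy = -0.002617, Gamma_yyy = -0.139180; k3 = (-1.876113, 0.602648, 0.858645, 0.639743)
  k4: at (x, y) = (-1.288473, 1.084752), (dx/dtau, dy/dtau) = (-1.854649, 0.618685); Gamma_xxx = -0.163014, Gamma_xxy = -0.117339, Gamma_xyy = -1.375362, Gamma_yxx = -0.154500, Gamma_yxy = -0.002965, Gamma_yyy = -0.139334; k4 = (-1.854649, 0.618685, 0.817892, 0.577967)
  Y <- Y + (h/6)(k1 + 2k2 + 2k3 + k4): x = -1.2885, y = 1.0848, dx/dtau = -1.8546, dy/dtau = 0.6187
step 4:
  k1: at (x, y) = (-1.288454, 1.084781), (dx/dtau, dy/dtau) = (-1.854593, 0.618695); Gamma_xxx = -0.163000, Gamma_xxy = -0.117287, Gamma_xyy = -1.375360, Gamma_yxx = -0.154515, Gamma_yxy = -0.002966, Gamma_yyy = -0.139365; k1 = (-1.854593, 0.618695, 0.817950, 0.577998)
  k2: at (x, y) = (-1.334819, 1.100249), (dx/dtau, dy/dtau) = (-1.834144, 0.633145); Gamma_xxx = -0.154785, Gamma_xxy = -0.129283, Gamma_xyy = -1.405721, Gamma_yxx = -0.140908, Gamma_yxy = -0.003388, Gamma_yyy = -0.141041; k2 = (-1.834144, 0.633145, 0.783956, 0.522696)
  k3: at (x, y) = (-1.334307, 1.100610), (dx/dtau, dy/dtau) = (-1.834994, 0.631763); Gamma_xxx = -0.154618, Gamma_xxy = -0.128436, Gamma_xyy = -1.405568, Gamma_yxx = -0.141212, Gamma_yxy = -0.003411, Gamma_yyy = -0.141515; k3 = (-1.834994, 0.631763, 0.783839, 0.524064)
  k4: at (x, y) = (-1.380204, 1.116369), (dx/dtau, dy/dtau) = (-1.815401, 0.644898); Gamma_xxx = -0.146398, Gamma_xxy = -0.138140, Gamma_xyy = -1.436839, Gamma_yxx = -0.128594, Gamma_yxy = -0.003932, Gamma_yyy = -0.144694; k4 = (-1.815401, 0.644898, 0.756597, 0.474775)
  Y <- Y + (h/6)(k1 + 2k2 + 2k3 + k4): x = -1.3802, y = 1.1164, dx/dtau = -1.8153, dy/dtau = 0.6449


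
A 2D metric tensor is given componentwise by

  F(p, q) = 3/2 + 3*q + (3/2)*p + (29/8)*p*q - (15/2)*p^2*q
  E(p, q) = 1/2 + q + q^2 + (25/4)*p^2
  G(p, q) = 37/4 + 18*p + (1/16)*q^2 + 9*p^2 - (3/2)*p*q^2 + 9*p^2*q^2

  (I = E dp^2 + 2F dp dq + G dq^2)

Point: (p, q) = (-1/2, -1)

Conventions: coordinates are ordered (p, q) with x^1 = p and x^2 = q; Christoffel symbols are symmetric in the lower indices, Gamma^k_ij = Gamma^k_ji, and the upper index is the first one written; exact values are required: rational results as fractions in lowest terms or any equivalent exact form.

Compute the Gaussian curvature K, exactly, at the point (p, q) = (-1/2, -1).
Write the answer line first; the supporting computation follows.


Answer: K = -119004/90601

E = 33/16, F = 23/16, G = 89/16, EG - F^2 = 301/32 at the point
E_p = -25/4, E_q = -1, F_p = -77/8, F_q = -11/16, G_p = -3/2, G_q = -49/8
E_qq = 2, F_pq = 89/8, G_pp = 36
Evaluate Brioschi's two determinant matrices M1, M2 and divide by (EG - F^2)^2.
M1 = [[-E_qq/2 + F_pq - G_pp/2, E_p/2, F_p - E_q/2], [F_q - G_p/2, E, F], [G_q/2, F, G]] = [[-63/8, -25/8, -73/8], [1/16, 33/16, 23/16], [-49/16, 23/16, 89/16]]; det M1 = -1883/16
M2 = [[0, E_q/2, G_p/2], [E_q/2, E, F], [G_p/2, F, G]] = [[0, -1/2, -3/4], [-1/2, 33/16, 23/16], [-3/4, 23/16, 89/16]]; det M2 = -377/256
det M1 - det M2 = -29751/256; K = -29751/256 / (301/32)^2 = -119004/90601


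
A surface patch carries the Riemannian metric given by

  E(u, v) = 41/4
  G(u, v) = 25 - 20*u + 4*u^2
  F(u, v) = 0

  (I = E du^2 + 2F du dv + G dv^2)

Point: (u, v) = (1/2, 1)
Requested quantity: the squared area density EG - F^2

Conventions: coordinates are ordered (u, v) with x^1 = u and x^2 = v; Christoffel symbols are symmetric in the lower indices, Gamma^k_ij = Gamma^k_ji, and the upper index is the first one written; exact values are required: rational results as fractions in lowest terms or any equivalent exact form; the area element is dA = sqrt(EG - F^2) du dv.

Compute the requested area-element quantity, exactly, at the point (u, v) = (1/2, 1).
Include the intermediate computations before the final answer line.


E = 41/4, F = 0, G = 16; EG - F^2 = 164

Answer: EG - F^2 = 164


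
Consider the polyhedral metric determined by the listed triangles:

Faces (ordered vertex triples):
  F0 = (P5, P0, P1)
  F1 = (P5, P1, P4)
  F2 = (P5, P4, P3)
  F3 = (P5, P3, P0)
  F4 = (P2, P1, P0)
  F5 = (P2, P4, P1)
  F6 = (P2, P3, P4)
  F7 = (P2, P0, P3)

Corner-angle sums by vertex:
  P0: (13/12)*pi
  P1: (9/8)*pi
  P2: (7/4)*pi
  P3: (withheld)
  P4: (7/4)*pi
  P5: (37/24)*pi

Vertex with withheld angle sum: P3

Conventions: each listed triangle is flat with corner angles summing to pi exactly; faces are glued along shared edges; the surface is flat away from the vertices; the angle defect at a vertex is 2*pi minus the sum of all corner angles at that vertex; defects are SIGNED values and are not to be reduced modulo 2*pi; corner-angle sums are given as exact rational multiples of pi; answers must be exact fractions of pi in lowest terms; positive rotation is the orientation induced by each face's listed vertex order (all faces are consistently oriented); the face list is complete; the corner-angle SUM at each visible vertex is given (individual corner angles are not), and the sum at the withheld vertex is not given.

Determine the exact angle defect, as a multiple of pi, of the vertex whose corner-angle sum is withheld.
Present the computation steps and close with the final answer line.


V = 6, E = 12, F = 8; chi = V - E + F = 2
Gauss-Bonnet: total defect = 2*pi*chi = 4*pi; visible defects sum to (11/4)*pi

Answer: defect(P3) = (5/4)*pi


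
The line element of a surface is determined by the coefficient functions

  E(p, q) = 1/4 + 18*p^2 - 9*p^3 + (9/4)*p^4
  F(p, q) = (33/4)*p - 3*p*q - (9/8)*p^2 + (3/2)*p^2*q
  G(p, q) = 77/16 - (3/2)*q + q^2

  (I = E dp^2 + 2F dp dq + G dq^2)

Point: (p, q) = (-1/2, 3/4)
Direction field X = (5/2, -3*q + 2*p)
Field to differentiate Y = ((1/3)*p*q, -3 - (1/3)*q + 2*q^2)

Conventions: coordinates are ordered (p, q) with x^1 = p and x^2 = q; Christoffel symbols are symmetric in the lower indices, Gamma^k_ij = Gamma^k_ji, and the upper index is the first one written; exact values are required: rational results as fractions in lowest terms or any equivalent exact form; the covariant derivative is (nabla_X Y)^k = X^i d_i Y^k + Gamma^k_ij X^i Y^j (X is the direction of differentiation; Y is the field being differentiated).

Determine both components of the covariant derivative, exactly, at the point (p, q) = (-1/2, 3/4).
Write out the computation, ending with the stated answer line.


E = 385/64, F = -3, G = 17/4 at the point
E_p = -207/8, E_q = 0, F_p = 6, F_q = 15/8, G_p = 0, G_q = 0
EG - F^2 = 4241/256;  g^inv = (256/4241) * [[17/4, 3], [3, 385/64]]
first-kind symbols [ij,l] = (1/2)(d_i g_jl + d_j g_il - d_l g_ij): [pp,p] = E_p/2 = -207/16, [pp,q] = F_p - E_q/2 = 6, [pq,p] = E_q/2 = 0, [pq,q] = G_p/2 = 0, [qq,p] = F_q - G_p/2 = 15/8, [qq,q] = G_q/2 = 0
Gamma^p_ij = (G*[ij,p] - F*[ij,q])/(EG - F^2), Gamma^q_ij = (E*[ij,q] - F*[ij,p])/(EG - F^2)
Gamma_ppp = -9468/4241, Gamma_ppq = 0, Gamma_pqq = 2040/4241, Gamma_qpp = -696/4241, Gamma_qpq = 0, Gamma_qqq = 1440/4241
X = (5/2, -13/4), Y = (-1/8, -17/8) at the point

Answer: (nabla_X Y)^p = 65986/12723, (nabla_X Y)^q = -159557/25446


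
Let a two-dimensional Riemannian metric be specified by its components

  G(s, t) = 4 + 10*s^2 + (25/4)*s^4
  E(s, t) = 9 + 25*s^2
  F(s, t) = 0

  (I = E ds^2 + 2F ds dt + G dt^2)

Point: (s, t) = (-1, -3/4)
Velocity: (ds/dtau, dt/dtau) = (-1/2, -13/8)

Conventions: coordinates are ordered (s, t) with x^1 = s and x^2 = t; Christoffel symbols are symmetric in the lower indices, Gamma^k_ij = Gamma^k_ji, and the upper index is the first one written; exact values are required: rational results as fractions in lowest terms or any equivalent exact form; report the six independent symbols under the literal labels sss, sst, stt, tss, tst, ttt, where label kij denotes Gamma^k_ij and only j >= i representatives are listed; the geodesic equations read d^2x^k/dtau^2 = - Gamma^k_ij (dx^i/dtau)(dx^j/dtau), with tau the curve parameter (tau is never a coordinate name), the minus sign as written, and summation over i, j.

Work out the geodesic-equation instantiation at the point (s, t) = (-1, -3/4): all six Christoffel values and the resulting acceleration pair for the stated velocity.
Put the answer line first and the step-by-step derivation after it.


Answer: Gamma_sss = -25/34, Gamma_sst = 0, Gamma_stt = 45/68, Gamma_tss = 0, Gamma_tst = -10/9, Gamma_ttt = 0; accelerations (d^2s/dtau^2, d^2t/dtau^2) = (-6805/4352, 65/36)

E = 34, F = 0, G = 81/4 at the point
E_s = -50, E_t = 0, F_s = 0, F_t = 0, G_s = -45, G_t = 0
EG - F^2 = 1377/2;  g^inv = (2/1377) * [[81/4, 0], [0, 34]]
first-kind symbols [ij,l] = (1/2)(d_i g_jl + d_j g_il - d_l g_ij): [ss,s] = E_s/2 = -25, [ss,t] = F_s - E_t/2 = 0, [st,s] = E_t/2 = 0, [st,t] = G_s/2 = -45/2, [tt,s] = F_t - G_s/2 = 45/2, [tt,t] = G_t/2 = 0
Gamma^s_ij = (G*[ij,s] - F*[ij,t])/(EG - F^2), Gamma^t_ij = (E*[ij,t] - F*[ij,s])/(EG - F^2)
Gamma_sss = -25/34, Gamma_sst = 0, Gamma_stt = 45/68, Gamma_tss = 0, Gamma_tst = -10/9, Gamma_ttt = 0
d^2s/dtau^2 = -(Gamma_sss*(-1/2)^2 + 2*Gamma_sst*(-1/2)*(-13/8) + Gamma_stt*(-13/8)^2) = -6805/4352
d^2t/dtau^2 = -(Gamma_tss*(-1/2)^2 + 2*Gamma_tst*(-1/2)*(-13/8) + Gamma_ttt*(-13/8)^2) = 65/36


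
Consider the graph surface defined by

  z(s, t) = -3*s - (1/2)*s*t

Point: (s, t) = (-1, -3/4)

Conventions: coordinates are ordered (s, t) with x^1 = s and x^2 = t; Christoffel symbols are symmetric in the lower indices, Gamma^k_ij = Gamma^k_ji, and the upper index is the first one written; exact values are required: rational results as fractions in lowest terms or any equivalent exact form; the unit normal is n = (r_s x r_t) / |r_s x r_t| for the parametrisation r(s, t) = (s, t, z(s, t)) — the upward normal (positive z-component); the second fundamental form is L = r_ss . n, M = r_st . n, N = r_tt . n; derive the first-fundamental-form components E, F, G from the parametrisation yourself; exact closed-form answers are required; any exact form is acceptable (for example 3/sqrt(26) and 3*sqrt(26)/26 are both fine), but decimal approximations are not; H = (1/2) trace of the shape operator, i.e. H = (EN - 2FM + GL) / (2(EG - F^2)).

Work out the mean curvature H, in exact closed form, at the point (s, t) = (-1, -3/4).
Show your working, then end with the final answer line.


z_s = -21/8, z_t = 1/2, z_ss = 0, z_st = -1/2, z_tt = 0
E = 505/64, F = -21/16, G = 5/4; answer radicand W^2 = 521/64
unnormalised second-form numerators: l = 0, m = -1/2, n = 0; L = l/sqrt(521/64), and similarly M = m/sqrt(W^2), N = n/sqrt(W^2)
H = (E*n - 2*F*m + G*l) / (2*(EG - F^2)*sqrt(W^2)); E*n - 2*F*m + G*l = -21/16, EG - F^2 = 521/64, so H = (-42/521)/sqrt(521/64)

Answer: H = -336*sqrt(521)/271441


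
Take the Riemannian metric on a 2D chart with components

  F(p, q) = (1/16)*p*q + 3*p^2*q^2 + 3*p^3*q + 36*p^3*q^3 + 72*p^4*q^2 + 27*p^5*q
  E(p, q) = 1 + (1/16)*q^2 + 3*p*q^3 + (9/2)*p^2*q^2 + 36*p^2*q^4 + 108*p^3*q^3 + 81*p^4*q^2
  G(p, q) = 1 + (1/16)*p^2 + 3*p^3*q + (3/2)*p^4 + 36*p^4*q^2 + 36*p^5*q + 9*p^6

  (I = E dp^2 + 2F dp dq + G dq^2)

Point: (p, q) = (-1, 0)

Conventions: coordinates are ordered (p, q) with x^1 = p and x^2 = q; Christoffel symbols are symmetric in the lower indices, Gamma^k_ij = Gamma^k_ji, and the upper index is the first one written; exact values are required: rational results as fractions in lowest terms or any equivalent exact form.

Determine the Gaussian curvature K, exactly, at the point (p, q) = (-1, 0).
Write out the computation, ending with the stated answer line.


E = 1, F = 0, G = 185/16, EG - F^2 = 185/16 at the point
E_p = 0, E_q = 0, F_p = 0, F_q = -481/16, G_p = -481/8, G_q = -39
E_qq = 1369/8, F_pq = 2305/16, G_pp = 2305/8
K follows from Brioschi's formula, (det M1 - det M2)/(EG - F^2)^2.
M1 = [[-E_qq/2 + F_pq - G_pp/2, E_p/2, F_p - E_q/2], [F_q - G_p/2, E, F], [G_q/2, F, G]] = [[-1369/16, 0, 0], [0, 1, 0], [-39/2, 0, 185/16]]; det M1 = -253265/256
M2 = [[0, E_q/2, G_p/2], [E_q/2, E, F], [G_p/2, F, G]] = [[0, 0, -481/16], [0, 1, 0], [-481/16, 0, 185/16]]; det M2 = -231361/256
det M1 - det M2 = -1369/16; K = -1369/16 / (185/16)^2 = -16/25

Answer: K = -16/25


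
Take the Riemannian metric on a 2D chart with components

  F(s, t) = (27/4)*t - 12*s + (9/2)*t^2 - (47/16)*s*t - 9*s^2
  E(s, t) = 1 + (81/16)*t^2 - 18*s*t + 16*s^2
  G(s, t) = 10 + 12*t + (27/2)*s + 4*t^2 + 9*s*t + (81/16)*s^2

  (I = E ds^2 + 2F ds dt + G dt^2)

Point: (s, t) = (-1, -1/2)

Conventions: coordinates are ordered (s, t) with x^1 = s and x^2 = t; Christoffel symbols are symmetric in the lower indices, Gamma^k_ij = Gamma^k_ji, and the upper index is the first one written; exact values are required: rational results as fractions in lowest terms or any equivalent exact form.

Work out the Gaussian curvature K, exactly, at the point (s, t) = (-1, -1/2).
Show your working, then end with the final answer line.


E = 593/64, F = -23/32, G = 17/16, EG - F^2 = 597/64 at the point
E_s = -23, E_t = 207/16, F_s = 239/32, F_t = 83/16, G_s = -9/8, G_t = -1
E_tt = 81/8, F_st = -47/16, G_ss = 81/8
Compute both Brioschi determinants and normalise by (EG - F^2)^2.
M1 = [[-E_tt/2 + F_st - G_ss/2, E_s/2, F_s - E_t/2], [F_t - G_s/2, E, F], [G_t/2, F, G]] = [[-209/16, -23/2, 1], [23/4, 593/64, -23/32], [-1/2, -23/32, 17/16]]; det M1 = -56549/1024
M2 = [[0, E_t/2, G_s/2], [E_t/2, E, F], [G_s/2, F, G]] = [[0, 207/32, -9/16], [207/32, 593/64, -23/32], [-9/16, -23/32, 17/16]]; det M2 = -43173/1024
det M1 - det M2 = -209/16; K = -209/16 / (597/64)^2 = -53504/356409

Answer: K = -53504/356409


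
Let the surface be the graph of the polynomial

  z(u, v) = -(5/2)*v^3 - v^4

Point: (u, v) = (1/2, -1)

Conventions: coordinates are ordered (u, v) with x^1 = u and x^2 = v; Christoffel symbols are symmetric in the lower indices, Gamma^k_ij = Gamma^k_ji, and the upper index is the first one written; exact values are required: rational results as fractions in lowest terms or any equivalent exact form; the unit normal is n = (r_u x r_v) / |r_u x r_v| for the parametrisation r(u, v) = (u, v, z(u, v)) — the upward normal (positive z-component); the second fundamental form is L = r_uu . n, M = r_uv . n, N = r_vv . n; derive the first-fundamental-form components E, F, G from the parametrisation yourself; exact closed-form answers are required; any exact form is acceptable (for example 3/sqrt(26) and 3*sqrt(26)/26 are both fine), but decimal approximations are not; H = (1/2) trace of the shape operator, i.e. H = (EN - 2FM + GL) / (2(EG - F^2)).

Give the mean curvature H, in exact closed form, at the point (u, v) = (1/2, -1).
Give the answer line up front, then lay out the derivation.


Answer: H = 12*sqrt(53)/2809

z_u = 0, z_v = -7/2, z_uu = 0, z_uv = 0, z_vv = 3
E = 1, F = 0, G = 53/4; answer radicand W^2 = 53/4
unnormalised second-form numerators: l = 0, m = 0, n = 3; L = l/sqrt(53/4), and similarly M = m/sqrt(W^2), N = n/sqrt(W^2)
H = (E*n - 2*F*m + G*l) / (2*(EG - F^2)*sqrt(W^2)); E*n - 2*F*m + G*l = 3, EG - F^2 = 53/4, so H = (6/53)/sqrt(53/4)


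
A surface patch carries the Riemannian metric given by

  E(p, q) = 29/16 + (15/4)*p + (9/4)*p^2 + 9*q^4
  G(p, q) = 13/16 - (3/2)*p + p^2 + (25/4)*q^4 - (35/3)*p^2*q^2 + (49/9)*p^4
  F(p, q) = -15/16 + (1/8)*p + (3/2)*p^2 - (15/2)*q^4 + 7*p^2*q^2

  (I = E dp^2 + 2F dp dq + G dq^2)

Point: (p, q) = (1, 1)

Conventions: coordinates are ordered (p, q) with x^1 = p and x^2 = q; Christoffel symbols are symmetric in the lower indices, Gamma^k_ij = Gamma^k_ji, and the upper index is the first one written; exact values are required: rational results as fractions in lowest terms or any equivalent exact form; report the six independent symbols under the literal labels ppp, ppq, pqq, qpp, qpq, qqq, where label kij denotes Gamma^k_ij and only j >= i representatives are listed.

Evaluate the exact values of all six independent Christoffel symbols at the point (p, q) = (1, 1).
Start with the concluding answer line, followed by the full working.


Answer: Gamma_ppp = 903/3275, Gamma_ppq = 717/655, Gamma_pqq = -28103/29475, Gamma_qpp = -8919/3275, Gamma_qpq = -1411/655, Gamma_qqq = 9741/3275

E = 269/16, F = 3/16, G = 49/144 at the point
E_p = 33/4, E_q = 36, F_p = 137/8, F_q = -16, G_p = -19/18, G_q = 5/3
EG - F^2 = 3275/576;  g^inv = (576/3275) * [[49/144, -3/16], [-3/16, 269/16]]
first-kind symbols [ij,l] = (1/2)(d_i g_jl + d_j g_il - d_l g_ij): [pp,p] = E_p/2 = 33/8, [pp,q] = F_p - E_q/2 = -7/8, [pq,p] = E_q/2 = 18, [pq,q] = G_p/2 = -19/36, [qq,p] = F_q - G_p/2 = -557/36, [qq,q] = G_q/2 = 5/6
Gamma^p_ij = (G*[ij,p] - F*[ij,q])/(EG - F^2), Gamma^q_ij = (E*[ij,q] - F*[ij,p])/(EG - F^2)


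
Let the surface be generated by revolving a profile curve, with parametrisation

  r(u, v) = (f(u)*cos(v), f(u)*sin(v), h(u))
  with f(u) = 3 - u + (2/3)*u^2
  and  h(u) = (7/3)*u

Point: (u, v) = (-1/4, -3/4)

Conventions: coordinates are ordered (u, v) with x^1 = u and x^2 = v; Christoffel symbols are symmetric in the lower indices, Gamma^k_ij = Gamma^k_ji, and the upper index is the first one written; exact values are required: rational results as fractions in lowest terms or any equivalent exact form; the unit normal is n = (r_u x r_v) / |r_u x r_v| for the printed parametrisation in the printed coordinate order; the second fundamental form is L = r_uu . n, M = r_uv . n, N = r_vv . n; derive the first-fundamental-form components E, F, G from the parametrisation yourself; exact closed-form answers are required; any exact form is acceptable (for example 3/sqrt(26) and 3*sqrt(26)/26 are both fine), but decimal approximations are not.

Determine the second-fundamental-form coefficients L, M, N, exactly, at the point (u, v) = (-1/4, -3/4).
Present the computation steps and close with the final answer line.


f = 79/24, f' = -4/3, f'' = 4/3, h' = 7/3, h'' = 0
E = 65/9, F = 0, G = 6241/576; answer radicand W^2 = 65/9
unnormalised second-form numerators: l = -28/9, m = 0, n = 553/72; L = l/sqrt(65/9), and similarly M = m/sqrt(W^2), N = n/sqrt(W^2)

Answer: L = -28*sqrt(65)/195, M = 0, N = 553*sqrt(65)/1560


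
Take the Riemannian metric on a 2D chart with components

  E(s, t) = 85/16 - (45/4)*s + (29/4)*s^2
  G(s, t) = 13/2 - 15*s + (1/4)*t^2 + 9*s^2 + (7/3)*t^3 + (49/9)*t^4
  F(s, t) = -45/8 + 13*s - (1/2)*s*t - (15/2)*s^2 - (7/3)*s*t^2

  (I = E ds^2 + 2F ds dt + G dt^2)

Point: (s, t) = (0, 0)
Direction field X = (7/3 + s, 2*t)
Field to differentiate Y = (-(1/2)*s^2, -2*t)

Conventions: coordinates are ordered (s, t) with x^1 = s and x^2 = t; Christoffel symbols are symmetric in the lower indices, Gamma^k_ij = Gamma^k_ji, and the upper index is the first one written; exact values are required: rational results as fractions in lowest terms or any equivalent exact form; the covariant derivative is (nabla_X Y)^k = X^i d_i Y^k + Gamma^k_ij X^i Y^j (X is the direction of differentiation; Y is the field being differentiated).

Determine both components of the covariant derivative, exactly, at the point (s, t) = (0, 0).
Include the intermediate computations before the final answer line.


E = 85/16, F = -45/8, G = 13/2 at the point
E_s = -45/4, E_t = 0, F_s = 13, F_t = 0, G_s = -15, G_t = 0
EG - F^2 = 185/64;  g^inv = (64/185) * [[13/2, 45/8], [45/8, 85/16]]
first-kind symbols [ij,l] = (1/2)(d_i g_jl + d_j g_il - d_l g_ij): [ss,s] = E_s/2 = -45/8, [ss,t] = F_s - E_t/2 = 13, [st,s] = E_t/2 = 0, [st,t] = G_s/2 = -15/2, [tt,s] = F_t - G_s/2 = 15/2, [tt,t] = G_t/2 = 0
Gamma^s_ij = (G*[ij,s] - F*[ij,t])/(EG - F^2), Gamma^t_ij = (E*[ij,t] - F*[ij,s])/(EG - F^2)
Gamma_sss = 468/37, Gamma_sst = -540/37, Gamma_stt = 624/37, Gamma_tss = 479/37, Gamma_tst = -510/37, Gamma_ttt = 540/37
X = (7/3, 0), Y = (0, 0) at the point

Answer: (nabla_X Y)^s = 0, (nabla_X Y)^t = 0
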